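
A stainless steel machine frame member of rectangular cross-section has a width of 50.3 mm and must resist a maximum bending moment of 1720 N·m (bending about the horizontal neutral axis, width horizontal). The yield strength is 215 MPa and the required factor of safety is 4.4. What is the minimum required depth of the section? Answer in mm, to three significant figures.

σ_allow = 215/4.4 = 48.86 MPa.
For a rectangular section σ = 6M/(bh²), so h² = 6M/(b σ_allow) = 6×1720000/(50.3×48.86) = 4199 mm².
h = 64.80 mm.

h = 64.8 mm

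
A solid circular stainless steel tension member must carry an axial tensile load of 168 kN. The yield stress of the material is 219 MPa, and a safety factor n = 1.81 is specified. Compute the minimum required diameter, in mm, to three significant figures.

d = 42.0 mm

Allowable stress σ_allow = 219/1.81 = 121.0 MPa.
Required area A = F/σ_allow = 168000/121.0 = 1388 mm².
A = πd²/4 → d = √(4A/π) = 42.05 mm.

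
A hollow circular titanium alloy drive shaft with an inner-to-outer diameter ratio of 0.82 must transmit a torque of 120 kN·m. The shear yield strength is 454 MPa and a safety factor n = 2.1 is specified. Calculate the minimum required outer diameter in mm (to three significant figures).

τ_allow = 454/2.1 = 216.2 MPa.
For a hollow shaft τ = 16T/[πd_o³(1−k⁴)] with k = 0.82, so 1−k⁴ = 0.5479.
d_o³ = 16T/[π τ_allow (1−k⁴)] = 16×1.2000×10^8/(π×216.2×0.5479) = 5.160×10^6 mm³.
d_o = 172.8 mm.

d_o = 173 mm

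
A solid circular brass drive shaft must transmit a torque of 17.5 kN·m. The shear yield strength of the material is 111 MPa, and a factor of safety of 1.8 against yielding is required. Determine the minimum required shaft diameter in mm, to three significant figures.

Allowable shear stress τ_allow = 111/1.8 = 61.67 MPa.
For a solid shaft τ = 16T/(πd³), so d³ = 16T/(π τ_allow) = 16×1.7500×10^7/(π×61.67) = 1.445×10^6 mm³.
d = (1.445×10^6)^(1/3) = 113.1 mm.

d = 113 mm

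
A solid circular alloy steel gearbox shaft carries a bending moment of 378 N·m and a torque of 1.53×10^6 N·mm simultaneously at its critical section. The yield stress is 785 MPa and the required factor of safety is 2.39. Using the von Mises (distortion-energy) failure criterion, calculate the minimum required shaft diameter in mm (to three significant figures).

σ_allow = σ_y/n = 785/2.39 = 328.5 MPa.
For a solid shaft σ_b = 32M/(πd³) and τ = 16T/(πd³), so the von Mises stress is σ' = (16/πd³)·√(4M²+3T²).
√(4M²+3T²) = √(4×(378000)² + 3×(1.530×10^6)²) = 2.756×10^6 N·mm.
d³ = 16×2.756×10^6/(π×328.5) = 42730 mm³.
d = 34.96 mm.

d = 35.0 mm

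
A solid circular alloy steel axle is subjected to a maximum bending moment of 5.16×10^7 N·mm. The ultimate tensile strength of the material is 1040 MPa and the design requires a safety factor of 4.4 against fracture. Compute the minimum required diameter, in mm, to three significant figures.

σ_allow = 1040/4.4 = 236.4 MPa.
For a solid circular section σ = 32M/(πd³), so d³ = 32M/(π σ_allow) = 32×5.1600×10^7/(π×236.4) = 2.224×10^6 mm³.
d = 130.5 mm.

d = 131 mm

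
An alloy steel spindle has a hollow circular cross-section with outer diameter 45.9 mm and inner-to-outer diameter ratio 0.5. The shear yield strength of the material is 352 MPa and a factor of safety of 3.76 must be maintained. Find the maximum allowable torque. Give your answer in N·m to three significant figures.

T_allow = 1670 N·m

τ_allow = 352/3.76 = 93.62 MPa.
For a hollow shaft T_allow = τ_allow·πd_o³(1−k⁴)/16 with 1−k⁴ = 0.9375, so πd_o³(1−k⁴)/16 = 17800 mm³.
T_allow = 93.62×17800 = 1.666×10^6 N·mm = 1666 N·m.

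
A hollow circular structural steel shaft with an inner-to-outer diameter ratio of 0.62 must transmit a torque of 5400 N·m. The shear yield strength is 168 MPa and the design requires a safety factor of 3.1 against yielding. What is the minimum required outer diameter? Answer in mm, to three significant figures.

d_o = 84.1 mm

τ_allow = 168/3.1 = 54.19 MPa.
For a hollow shaft τ = 16T/[πd_o³(1−k⁴)] with k = 0.62, so 1−k⁴ = 0.8522.
d_o³ = 16T/[π τ_allow (1−k⁴)] = 16×5400000/(π×54.19×0.8522) = 595500 mm³.
d_o = 84.13 mm.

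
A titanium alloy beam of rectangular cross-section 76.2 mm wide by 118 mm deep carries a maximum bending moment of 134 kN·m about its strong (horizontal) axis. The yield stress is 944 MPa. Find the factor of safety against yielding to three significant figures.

Section modulus S = bh²/6 = 76.2×118²/6 = 176800 mm³.
σ = M/S = 1.3400×10^8/176800 = 757.8 MPa.
n = 944/757.8 = 1.246.

n = 1.25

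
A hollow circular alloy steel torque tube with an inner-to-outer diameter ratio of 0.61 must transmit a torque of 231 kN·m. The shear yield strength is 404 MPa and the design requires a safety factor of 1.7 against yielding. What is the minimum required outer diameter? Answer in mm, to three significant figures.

d_o = 179 mm

τ_allow = 404/1.7 = 237.6 MPa.
For a hollow shaft τ = 16T/[πd_o³(1−k⁴)] with k = 0.61, so 1−k⁴ = 0.8615.
d_o³ = 16T/[π τ_allow (1−k⁴)] = 16×2.3100×10^8/(π×237.6×0.8615) = 5.746×10^6 mm³.
d_o = 179.1 mm.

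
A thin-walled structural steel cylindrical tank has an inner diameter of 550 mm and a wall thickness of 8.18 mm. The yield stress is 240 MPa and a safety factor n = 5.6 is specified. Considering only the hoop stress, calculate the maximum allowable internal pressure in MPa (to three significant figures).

p_allow = 1.27 MPa

σ_allow = 240/5.6 = 42.86 MPa.
σ_h = pD/(2t) → p_allow = 2σ_allow t/D = 2×42.86×8.18/550 = 1.275 MPa.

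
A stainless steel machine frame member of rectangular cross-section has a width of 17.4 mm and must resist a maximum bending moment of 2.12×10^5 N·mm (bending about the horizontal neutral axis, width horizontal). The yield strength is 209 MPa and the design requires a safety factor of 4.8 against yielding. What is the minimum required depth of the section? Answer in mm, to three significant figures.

h = 41.0 mm

σ_allow = 209/4.8 = 43.54 MPa.
For a rectangular section σ = 6M/(bh²), so h² = 6M/(b σ_allow) = 6×212000/(17.4×43.54) = 1679 mm².
h = 40.97 mm.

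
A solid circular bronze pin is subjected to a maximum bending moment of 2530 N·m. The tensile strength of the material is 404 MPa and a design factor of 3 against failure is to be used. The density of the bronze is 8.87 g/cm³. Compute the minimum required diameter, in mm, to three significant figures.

d = 57.6 mm

σ_allow = 404/3 = 134.7 MPa.
For a solid circular section σ = 32M/(πd³), so d³ = 32M/(π σ_allow) = 32×2530000/(π×134.7) = 191400 mm³.
d = 57.63 mm.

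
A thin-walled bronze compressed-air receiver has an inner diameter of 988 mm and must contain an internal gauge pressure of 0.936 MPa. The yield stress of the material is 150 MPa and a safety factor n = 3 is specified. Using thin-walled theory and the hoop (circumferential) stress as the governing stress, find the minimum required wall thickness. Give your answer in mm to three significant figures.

t = 9.25 mm

σ_allow = 150/3 = 50.00 MPa.
Hoop stress σ_h = pD/(2t), so t = pD/(2σ_allow) = 0.936×988/(2×50.00) = 9.248 mm.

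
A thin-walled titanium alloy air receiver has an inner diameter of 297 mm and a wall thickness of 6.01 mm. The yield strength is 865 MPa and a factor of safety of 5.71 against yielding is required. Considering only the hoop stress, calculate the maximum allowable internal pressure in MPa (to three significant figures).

p_allow = 6.13 MPa

σ_allow = 865/5.71 = 151.5 MPa.
σ_h = pD/(2t) → p_allow = 2σ_allow t/D = 2×151.5×6.01/297 = 6.131 MPa.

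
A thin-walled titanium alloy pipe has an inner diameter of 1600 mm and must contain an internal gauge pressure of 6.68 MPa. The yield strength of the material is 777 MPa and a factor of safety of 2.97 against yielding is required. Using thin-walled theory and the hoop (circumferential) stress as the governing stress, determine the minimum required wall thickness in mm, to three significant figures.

σ_allow = 777/2.97 = 261.6 MPa.
Hoop stress σ_h = pD/(2t), so t = pD/(2σ_allow) = 6.68×1600/(2×261.6) = 20.43 mm.

t = 20.4 mm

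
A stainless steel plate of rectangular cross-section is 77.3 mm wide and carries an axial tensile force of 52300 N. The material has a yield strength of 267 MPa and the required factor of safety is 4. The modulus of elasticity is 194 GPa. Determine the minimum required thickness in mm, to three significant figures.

t = 10.1 mm

σ_allow = 267/4 = 66.75 MPa.
Required area A = F/σ_allow = 52300/66.75 = 783.5 mm².
t = A/w = 783.5/77.3 = 10.14 mm.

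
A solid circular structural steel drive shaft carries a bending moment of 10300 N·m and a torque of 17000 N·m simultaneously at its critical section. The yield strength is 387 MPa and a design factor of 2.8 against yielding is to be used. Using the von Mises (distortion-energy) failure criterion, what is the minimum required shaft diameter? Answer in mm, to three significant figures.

d = 110 mm

σ_allow = σ_y/n = 387/2.8 = 138.2 MPa.
For a solid shaft σ_b = 32M/(πd³) and τ = 16T/(πd³), so the von Mises stress is σ' = (16/πd³)·√(4M²+3T²).
√(4M²+3T²) = √(4×(1.030×10^7)² + 3×(1.700×10^7)²) = 3.594×10^7 N·mm.
d³ = 16×3.594×10^7/(π×138.2) = 1.324×10^6 mm³.
d = 109.8 mm.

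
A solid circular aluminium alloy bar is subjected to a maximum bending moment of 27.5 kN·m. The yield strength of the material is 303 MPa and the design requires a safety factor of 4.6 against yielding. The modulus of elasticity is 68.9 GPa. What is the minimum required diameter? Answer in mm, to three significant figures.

σ_allow = 303/4.6 = 65.87 MPa.
For a solid circular section σ = 32M/(πd³), so d³ = 32M/(π σ_allow) = 32×2.7500×10^7/(π×65.87) = 4.253×10^6 mm³.
d = 162.0 mm.

d = 162 mm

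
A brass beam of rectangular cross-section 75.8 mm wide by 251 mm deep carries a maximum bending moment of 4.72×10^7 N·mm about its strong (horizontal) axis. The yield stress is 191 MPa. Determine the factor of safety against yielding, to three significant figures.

Section modulus S = bh²/6 = 75.8×251²/6 = 795900 mm³.
σ = M/S = 4.7200×10^7/795900 = 59.30 MPa.
n = 191/59.30 = 3.221.

n = 3.22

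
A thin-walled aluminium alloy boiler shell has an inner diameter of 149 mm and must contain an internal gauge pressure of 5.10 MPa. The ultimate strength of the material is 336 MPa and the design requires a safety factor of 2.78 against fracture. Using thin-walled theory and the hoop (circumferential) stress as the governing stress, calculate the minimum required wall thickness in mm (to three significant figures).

t = 3.14 mm

σ_allow = 336/2.78 = 120.9 MPa.
Hoop stress σ_h = pD/(2t), so t = pD/(2σ_allow) = 5.10×149/(2×120.9) = 3.144 mm.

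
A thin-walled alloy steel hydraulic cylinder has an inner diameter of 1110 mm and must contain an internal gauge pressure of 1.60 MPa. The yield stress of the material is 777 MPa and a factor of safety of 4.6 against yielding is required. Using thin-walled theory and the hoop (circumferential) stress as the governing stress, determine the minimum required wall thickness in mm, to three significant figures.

t = 5.26 mm

σ_allow = 777/4.6 = 168.9 MPa.
Hoop stress σ_h = pD/(2t), so t = pD/(2σ_allow) = 1.60×1110/(2×168.9) = 5.257 mm.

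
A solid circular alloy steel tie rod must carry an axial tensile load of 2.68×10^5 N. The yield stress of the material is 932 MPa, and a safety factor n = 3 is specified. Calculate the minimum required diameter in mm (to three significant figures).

d = 33.1 mm

Allowable stress σ_allow = 932/3 = 310.7 MPa.
Required area A = F/σ_allow = 268000/310.7 = 862.7 mm².
A = πd²/4 → d = √(4A/π) = 33.14 mm.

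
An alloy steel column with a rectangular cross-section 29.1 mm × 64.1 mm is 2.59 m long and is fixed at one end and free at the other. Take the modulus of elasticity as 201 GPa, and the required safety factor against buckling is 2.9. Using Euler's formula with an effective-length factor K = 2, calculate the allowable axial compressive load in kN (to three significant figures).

P_allow = 3.36 kN

Buckling occurs about the weak axis: I_min = h·b³/12 = 64.1×29.1³/12 = 131600 mm⁴ (b = 29.1 mm is the smaller dimension).
Effective length L_e = KL = 2×2.59 m = 5180 mm.
Euler critical load P_cr = π²EI/L_e² = π²×201000×131600/5180² = 9732 N.
P_allow = P_cr/n = 9732/2.9 = 3356 N.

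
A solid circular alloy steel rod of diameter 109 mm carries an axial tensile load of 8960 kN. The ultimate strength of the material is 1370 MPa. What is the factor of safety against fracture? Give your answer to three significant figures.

A = πd²/4 = 9331 mm².
σ = F/A = 8960000/9331 = 960.2 MPa.
n = 1370/960.2 = 1.427.

n = 1.43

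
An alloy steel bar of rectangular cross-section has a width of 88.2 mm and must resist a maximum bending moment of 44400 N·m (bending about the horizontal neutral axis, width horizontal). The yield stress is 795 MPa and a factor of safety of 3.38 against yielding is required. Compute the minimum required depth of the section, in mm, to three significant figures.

σ_allow = 795/3.38 = 235.2 MPa.
For a rectangular section σ = 6M/(bh²), so h² = 6M/(b σ_allow) = 6×4.4400×10^7/(88.2×235.2) = 12840 mm².
h = 113.3 mm.

h = 113 mm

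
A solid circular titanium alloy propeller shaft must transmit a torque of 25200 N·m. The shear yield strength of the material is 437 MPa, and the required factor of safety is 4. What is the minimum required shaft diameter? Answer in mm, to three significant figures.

d = 106 mm

Allowable shear stress τ_allow = 437/4 = 109.2 MPa.
For a solid shaft τ = 16T/(πd³), so d³ = 16T/(π τ_allow) = 16×2.5200×10^7/(π×109.2) = 1.175×10^6 mm³.
d = (1.175×10^6)^(1/3) = 105.5 mm.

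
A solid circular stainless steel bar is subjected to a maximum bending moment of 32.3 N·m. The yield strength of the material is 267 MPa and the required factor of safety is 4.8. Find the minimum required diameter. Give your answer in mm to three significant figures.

σ_allow = 267/4.8 = 55.62 MPa.
For a solid circular section σ = 32M/(πd³), so d³ = 32M/(π σ_allow) = 32×32300/(π×55.62) = 5915 mm³.
d = 18.08 mm.

d = 18.1 mm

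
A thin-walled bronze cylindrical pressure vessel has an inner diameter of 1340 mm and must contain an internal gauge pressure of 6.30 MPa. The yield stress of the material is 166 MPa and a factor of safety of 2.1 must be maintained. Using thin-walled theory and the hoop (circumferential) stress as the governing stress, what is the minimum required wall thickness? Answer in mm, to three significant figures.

t = 53.4 mm

σ_allow = 166/2.1 = 79.05 MPa.
Hoop stress σ_h = pD/(2t), so t = pD/(2σ_allow) = 6.30×1340/(2×79.05) = 53.40 mm.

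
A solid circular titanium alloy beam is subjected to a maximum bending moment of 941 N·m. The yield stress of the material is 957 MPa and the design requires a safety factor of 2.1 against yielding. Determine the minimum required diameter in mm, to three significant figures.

d = 27.6 mm

σ_allow = 957/2.1 = 455.7 MPa.
For a solid circular section σ = 32M/(πd³), so d³ = 32M/(π σ_allow) = 32×941000/(π×455.7) = 21030 mm³.
d = 27.60 mm.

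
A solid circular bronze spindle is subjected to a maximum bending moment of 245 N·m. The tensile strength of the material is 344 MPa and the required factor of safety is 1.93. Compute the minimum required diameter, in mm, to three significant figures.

σ_allow = 344/1.93 = 178.2 MPa.
For a solid circular section σ = 32M/(πd³), so d³ = 32M/(π σ_allow) = 32×245000/(π×178.2) = 14000 mm³.
d = 24.10 mm.

d = 24.1 mm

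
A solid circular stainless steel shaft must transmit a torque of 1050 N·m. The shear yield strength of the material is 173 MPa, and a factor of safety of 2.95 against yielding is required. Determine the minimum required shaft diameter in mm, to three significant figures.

d = 45.0 mm

Allowable shear stress τ_allow = 173/2.95 = 58.64 MPa.
For a solid shaft τ = 16T/(πd³), so d³ = 16T/(π τ_allow) = 16×1050000/(π×58.64) = 91190 mm³.
d = (91190)^(1/3) = 45.01 mm.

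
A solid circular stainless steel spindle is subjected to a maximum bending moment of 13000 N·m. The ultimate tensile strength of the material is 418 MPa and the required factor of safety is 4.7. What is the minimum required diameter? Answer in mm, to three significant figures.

σ_allow = 418/4.7 = 88.94 MPa.
For a solid circular section σ = 32M/(πd³), so d³ = 32M/(π σ_allow) = 32×1.3000×10^7/(π×88.94) = 1.489×10^6 mm³.
d = 114.2 mm.

d = 114 mm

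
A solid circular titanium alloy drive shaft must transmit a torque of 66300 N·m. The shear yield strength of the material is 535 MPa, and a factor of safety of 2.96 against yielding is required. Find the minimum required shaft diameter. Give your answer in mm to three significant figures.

d = 123 mm

Allowable shear stress τ_allow = 535/2.96 = 180.7 MPa.
For a solid shaft τ = 16T/(πd³), so d³ = 16T/(π τ_allow) = 16×6.6300×10^7/(π×180.7) = 1.868×10^6 mm³.
d = (1.868×10^6)^(1/3) = 123.2 mm.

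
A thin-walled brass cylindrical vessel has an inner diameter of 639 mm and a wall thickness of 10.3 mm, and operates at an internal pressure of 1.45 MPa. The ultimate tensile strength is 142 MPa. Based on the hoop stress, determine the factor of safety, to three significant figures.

σ_h = pD/(2t) = 1.45×639/(2×10.3) = 44.98 MPa.
n = 142/44.98 = 3.157.

n = 3.16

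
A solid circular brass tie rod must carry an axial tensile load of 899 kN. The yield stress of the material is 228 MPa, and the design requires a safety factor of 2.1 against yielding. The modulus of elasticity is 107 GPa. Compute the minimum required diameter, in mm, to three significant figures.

Allowable stress σ_allow = 228/2.1 = 108.6 MPa.
Required area A = F/σ_allow = 899000/108.6 = 8280 mm².
A = πd²/4 → d = √(4A/π) = 102.7 mm.

d = 103 mm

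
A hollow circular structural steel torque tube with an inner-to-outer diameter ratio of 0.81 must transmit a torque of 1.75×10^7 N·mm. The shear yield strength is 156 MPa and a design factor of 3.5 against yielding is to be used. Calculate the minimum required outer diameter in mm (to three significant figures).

τ_allow = 156/3.5 = 44.57 MPa.
For a hollow shaft τ = 16T/[πd_o³(1−k⁴)] with k = 0.81, so 1−k⁴ = 0.5695.
d_o³ = 16T/[π τ_allow (1−k⁴)] = 16×1.7500×10^7/(π×44.57×0.5695) = 3.511×10^6 mm³.
d_o = 152.0 mm.

d_o = 152 mm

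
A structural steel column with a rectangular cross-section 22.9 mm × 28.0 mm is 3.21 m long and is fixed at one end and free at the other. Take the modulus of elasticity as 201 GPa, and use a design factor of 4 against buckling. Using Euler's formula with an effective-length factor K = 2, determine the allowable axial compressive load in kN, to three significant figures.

P_allow = 0.337 kN

Buckling occurs about the weak axis: I_min = h·b³/12 = 28.0×22.9³/12 = 28020 mm⁴ (b = 22.9 mm is the smaller dimension).
Effective length L_e = KL = 2×3.21 m = 6420 mm.
Euler critical load P_cr = π²EI/L_e² = π²×201000×28020/6420² = 1349 N.
P_allow = P_cr/n = 1349/4 = 337.2 N.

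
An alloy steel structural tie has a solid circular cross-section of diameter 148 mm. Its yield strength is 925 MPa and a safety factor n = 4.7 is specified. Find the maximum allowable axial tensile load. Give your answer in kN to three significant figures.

σ_allow = 925/4.7 = 196.8 MPa.
A = πd²/4 = π×148²/4 = 17200 mm².
F_allow = σ_allow × A = 196.8×17200 = 3.386×10^6 N.

F_allow = 3390 kN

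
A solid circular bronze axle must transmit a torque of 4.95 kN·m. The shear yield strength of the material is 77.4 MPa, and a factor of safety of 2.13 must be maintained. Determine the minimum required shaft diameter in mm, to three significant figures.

Allowable shear stress τ_allow = 77.4/2.13 = 36.34 MPa.
For a solid shaft τ = 16T/(πd³), so d³ = 16T/(π τ_allow) = 16×4950000/(π×36.34) = 693800 mm³.
d = (693800)^(1/3) = 88.53 mm.

d = 88.5 mm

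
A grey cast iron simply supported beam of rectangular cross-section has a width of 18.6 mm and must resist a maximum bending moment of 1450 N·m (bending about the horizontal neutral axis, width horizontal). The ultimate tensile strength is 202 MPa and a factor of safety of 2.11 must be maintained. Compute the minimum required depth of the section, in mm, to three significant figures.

σ_allow = 202/2.11 = 95.73 MPa.
For a rectangular section σ = 6M/(bh²), so h² = 6M/(b σ_allow) = 6×1450000/(18.6×95.73) = 4886 mm².
h = 69.90 mm.

h = 69.9 mm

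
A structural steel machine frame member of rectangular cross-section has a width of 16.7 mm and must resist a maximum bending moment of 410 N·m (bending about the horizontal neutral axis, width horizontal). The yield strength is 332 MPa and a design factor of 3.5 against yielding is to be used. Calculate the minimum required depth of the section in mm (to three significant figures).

h = 39.4 mm

σ_allow = 332/3.5 = 94.86 MPa.
For a rectangular section σ = 6M/(bh²), so h² = 6M/(b σ_allow) = 6×410000/(16.7×94.86) = 1553 mm².
h = 39.41 mm.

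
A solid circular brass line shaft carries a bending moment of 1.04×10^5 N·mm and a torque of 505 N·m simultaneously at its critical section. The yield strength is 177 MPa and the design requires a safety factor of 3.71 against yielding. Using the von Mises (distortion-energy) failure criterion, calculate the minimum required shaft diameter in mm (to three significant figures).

d = 45.8 mm

σ_allow = σ_y/n = 177/3.71 = 47.71 MPa.
For a solid shaft σ_b = 32M/(πd³) and τ = 16T/(πd³), so the von Mises stress is σ' = (16/πd³)·√(4M²+3T²).
√(4M²+3T²) = √(4×(104000)² + 3×(505000)²) = 899100 N·mm.
d³ = 16×899100/(π×47.71) = 95980 mm³.
d = 45.78 mm.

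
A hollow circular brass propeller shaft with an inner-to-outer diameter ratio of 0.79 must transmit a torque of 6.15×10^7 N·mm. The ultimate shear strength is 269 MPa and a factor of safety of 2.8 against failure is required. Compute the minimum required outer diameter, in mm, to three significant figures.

d_o = 175 mm

τ_allow = 269/2.8 = 96.07 MPa.
For a hollow shaft τ = 16T/[πd_o³(1−k⁴)] with k = 0.79, so 1−k⁴ = 0.6105.
d_o³ = 16T/[π τ_allow (1−k⁴)] = 16×6.1500×10^7/(π×96.07×0.6105) = 5.340×10^6 mm³.
d_o = 174.8 mm.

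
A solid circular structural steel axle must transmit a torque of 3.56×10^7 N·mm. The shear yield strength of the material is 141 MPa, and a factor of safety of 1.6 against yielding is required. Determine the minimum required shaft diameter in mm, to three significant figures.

Allowable shear stress τ_allow = 141/1.6 = 88.12 MPa.
For a solid shaft τ = 16T/(πd³), so d³ = 16T/(π τ_allow) = 16×3.5600×10^7/(π×88.12) = 2.057×10^6 mm³.
d = (2.057×10^6)^(1/3) = 127.2 mm.

d = 127 mm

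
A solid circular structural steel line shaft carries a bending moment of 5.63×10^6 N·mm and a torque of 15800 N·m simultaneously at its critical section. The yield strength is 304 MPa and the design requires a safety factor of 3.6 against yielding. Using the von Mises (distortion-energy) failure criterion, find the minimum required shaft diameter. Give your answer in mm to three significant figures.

σ_allow = σ_y/n = 304/3.6 = 84.44 MPa.
For a solid shaft σ_b = 32M/(πd³) and τ = 16T/(πd³), so the von Mises stress is σ' = (16/πd³)·√(4M²+3T²).
√(4M²+3T²) = √(4×(5.630×10^6)² + 3×(1.580×10^7)²) = 2.959×10^7 N·mm.
d³ = 16×2.959×10^7/(π×84.44) = 1.785×10^6 mm³.
d = 121.3 mm.

d = 121 mm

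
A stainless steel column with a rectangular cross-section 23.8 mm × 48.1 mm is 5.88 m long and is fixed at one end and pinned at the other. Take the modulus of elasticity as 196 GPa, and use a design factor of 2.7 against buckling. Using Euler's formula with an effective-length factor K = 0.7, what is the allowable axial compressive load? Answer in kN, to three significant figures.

P_allow = 2.29 kN

Buckling occurs about the weak axis: I_min = h·b³/12 = 48.1×23.8³/12 = 54040 mm⁴ (b = 23.8 mm is the smaller dimension).
Effective length L_e = KL = 0.7×5.88 m = 4116 mm.
Euler critical load P_cr = π²EI/L_e² = π²×196000×54040/4116² = 6170 N.
P_allow = P_cr/n = 6170/2.7 = 2285 N.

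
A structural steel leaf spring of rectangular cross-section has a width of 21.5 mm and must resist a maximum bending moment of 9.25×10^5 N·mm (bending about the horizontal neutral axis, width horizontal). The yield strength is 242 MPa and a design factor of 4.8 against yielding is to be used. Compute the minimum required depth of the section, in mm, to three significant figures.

σ_allow = 242/4.8 = 50.42 MPa.
For a rectangular section σ = 6M/(bh²), so h² = 6M/(b σ_allow) = 6×925000/(21.5×50.42) = 5120 mm².
h = 71.56 mm.

h = 71.6 mm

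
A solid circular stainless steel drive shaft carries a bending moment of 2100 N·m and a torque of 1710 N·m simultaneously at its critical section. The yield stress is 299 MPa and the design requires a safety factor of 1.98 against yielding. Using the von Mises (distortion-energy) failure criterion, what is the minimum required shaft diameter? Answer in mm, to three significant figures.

σ_allow = σ_y/n = 299/1.98 = 151.0 MPa.
For a solid shaft σ_b = 32M/(πd³) and τ = 16T/(πd³), so the von Mises stress is σ' = (16/πd³)·√(4M²+3T²).
√(4M²+3T²) = √(4×(2.100×10^6)² + 3×(1.710×10^6)²) = 5.139×10^6 N·mm.
d³ = 16×5.139×10^6/(π×151.0) = 173300 mm³.
d = 55.76 mm.

d = 55.8 mm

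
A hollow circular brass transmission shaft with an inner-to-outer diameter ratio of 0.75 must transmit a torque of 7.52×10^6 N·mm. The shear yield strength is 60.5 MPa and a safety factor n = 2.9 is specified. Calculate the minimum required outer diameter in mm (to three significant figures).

d_o = 139 mm

τ_allow = 60.5/2.9 = 20.86 MPa.
For a hollow shaft τ = 16T/[πd_o³(1−k⁴)] with k = 0.75, so 1−k⁴ = 0.6836.
d_o³ = 16T/[π τ_allow (1−k⁴)] = 16×7520000/(π×20.86×0.6836) = 2.686×10^6 mm³.
d_o = 139.0 mm.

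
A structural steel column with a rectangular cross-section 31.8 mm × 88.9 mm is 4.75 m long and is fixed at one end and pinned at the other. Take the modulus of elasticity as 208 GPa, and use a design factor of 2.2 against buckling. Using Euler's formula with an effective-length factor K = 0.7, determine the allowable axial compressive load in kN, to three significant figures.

Buckling occurs about the weak axis: I_min = h·b³/12 = 88.9×31.8³/12 = 238200 mm⁴ (b = 31.8 mm is the smaller dimension).
Effective length L_e = KL = 0.7×4.75 m = 3325 mm.
Euler critical load P_cr = π²EI/L_e² = π²×208000×238200/3325² = 44240 N.
P_allow = P_cr/n = 44240/2.2 = 20110 N.

P_allow = 20.1 kN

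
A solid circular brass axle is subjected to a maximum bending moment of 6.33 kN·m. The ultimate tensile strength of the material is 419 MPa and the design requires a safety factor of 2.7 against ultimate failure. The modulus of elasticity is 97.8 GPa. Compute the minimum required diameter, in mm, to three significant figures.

d = 74.6 mm

σ_allow = 419/2.7 = 155.2 MPa.
For a solid circular section σ = 32M/(πd³), so d³ = 32M/(π σ_allow) = 32×6330000/(π×155.2) = 415500 mm³.
d = 74.62 mm.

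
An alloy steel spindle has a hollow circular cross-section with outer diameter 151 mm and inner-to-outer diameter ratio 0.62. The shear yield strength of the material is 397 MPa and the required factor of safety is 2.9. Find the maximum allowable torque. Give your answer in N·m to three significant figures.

τ_allow = 397/2.9 = 136.9 MPa.
For a hollow shaft T_allow = τ_allow·πd_o³(1−k⁴)/16 with 1−k⁴ = 0.8522, so πd_o³(1−k⁴)/16 = 576100 mm³.
T_allow = 136.9×576100 = 7.887×10^7 N·mm = 78870 N·m.

T_allow = 78900 N·m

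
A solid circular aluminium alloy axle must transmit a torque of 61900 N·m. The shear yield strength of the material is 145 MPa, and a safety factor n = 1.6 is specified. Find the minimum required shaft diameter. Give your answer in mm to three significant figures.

d = 152 mm

Allowable shear stress τ_allow = 145/1.6 = 90.62 MPa.
For a solid shaft τ = 16T/(πd³), so d³ = 16T/(π τ_allow) = 16×6.1900×10^7/(π×90.62) = 3.479×10^6 mm³.
d = (3.479×10^6)^(1/3) = 151.5 mm.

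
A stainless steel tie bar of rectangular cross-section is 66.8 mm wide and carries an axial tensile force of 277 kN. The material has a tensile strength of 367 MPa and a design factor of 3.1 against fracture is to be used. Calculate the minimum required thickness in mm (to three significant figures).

t = 35.0 mm

σ_allow = 367/3.1 = 118.4 MPa.
Required area A = F/σ_allow = 277000/118.4 = 2340 mm².
t = A/w = 2340/66.8 = 35.03 mm.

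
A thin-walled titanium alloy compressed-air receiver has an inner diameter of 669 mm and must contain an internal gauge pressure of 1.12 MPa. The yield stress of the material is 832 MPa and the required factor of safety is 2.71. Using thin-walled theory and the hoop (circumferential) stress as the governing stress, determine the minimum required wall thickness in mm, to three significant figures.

t = 1.22 mm

σ_allow = 832/2.71 = 307.0 MPa.
Hoop stress σ_h = pD/(2t), so t = pD/(2σ_allow) = 1.12×669/(2×307.0) = 1.220 mm.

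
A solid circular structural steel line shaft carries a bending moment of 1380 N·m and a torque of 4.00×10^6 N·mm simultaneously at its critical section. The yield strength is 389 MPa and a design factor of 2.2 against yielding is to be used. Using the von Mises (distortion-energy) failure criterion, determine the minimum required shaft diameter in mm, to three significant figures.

σ_allow = σ_y/n = 389/2.2 = 176.8 MPa.
For a solid shaft σ_b = 32M/(πd³) and τ = 16T/(πd³), so the von Mises stress is σ' = (16/πd³)·√(4M²+3T²).
√(4M²+3T²) = √(4×(1.380×10^6)² + 3×(4.000×10^6)²) = 7.458×10^6 N·mm.
d³ = 16×7.458×10^6/(π×176.8) = 214800 mm³.
d = 59.89 mm.

d = 59.9 mm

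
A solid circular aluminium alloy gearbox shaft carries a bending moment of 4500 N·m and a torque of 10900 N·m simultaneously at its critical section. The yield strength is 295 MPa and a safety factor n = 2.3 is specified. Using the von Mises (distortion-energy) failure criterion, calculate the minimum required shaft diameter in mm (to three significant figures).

d = 94.0 mm

σ_allow = σ_y/n = 295/2.3 = 128.3 MPa.
For a solid shaft σ_b = 32M/(πd³) and τ = 16T/(πd³), so the von Mises stress is σ' = (16/πd³)·√(4M²+3T²).
√(4M²+3T²) = √(4×(4.500×10^6)² + 3×(1.090×10^7)²) = 2.091×10^7 N·mm.
d³ = 16×2.091×10^7/(π×128.3) = 830500 mm³.
d = 94.00 mm.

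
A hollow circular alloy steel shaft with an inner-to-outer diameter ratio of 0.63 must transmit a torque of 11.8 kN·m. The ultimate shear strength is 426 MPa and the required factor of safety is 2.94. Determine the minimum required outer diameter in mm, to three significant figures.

d_o = 79.0 mm

τ_allow = 426/2.94 = 144.9 MPa.
For a hollow shaft τ = 16T/[πd_o³(1−k⁴)] with k = 0.63, so 1−k⁴ = 0.8425.
d_o³ = 16T/[π τ_allow (1−k⁴)] = 16×1.1800×10^7/(π×144.9×0.8425) = 492300 mm³.
d_o = 78.96 mm.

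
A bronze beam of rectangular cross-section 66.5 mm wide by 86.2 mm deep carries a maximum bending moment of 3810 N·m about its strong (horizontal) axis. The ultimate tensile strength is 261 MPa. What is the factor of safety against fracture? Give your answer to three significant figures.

Section modulus S = bh²/6 = 66.5×86.2²/6 = 82350 mm³.
σ = M/S = 3810000/82350 = 46.26 MPa.
n = 261/46.26 = 5.642.

n = 5.64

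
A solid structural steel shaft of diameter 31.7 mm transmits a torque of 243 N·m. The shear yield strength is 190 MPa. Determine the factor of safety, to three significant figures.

n = 4.89

τ = 16T/(πd³) = 16×243000/(π×31.7³) = 38.85 MPa.
n = τ_limit/τ = 190/38.85 = 4.891.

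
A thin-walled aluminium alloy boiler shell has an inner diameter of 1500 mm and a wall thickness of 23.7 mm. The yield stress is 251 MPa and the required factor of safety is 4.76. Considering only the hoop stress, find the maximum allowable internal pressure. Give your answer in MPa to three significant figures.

σ_allow = 251/4.76 = 52.73 MPa.
σ_h = pD/(2t) → p_allow = 2σ_allow t/D = 2×52.73×23.7/1500 = 1.666 MPa.

p_allow = 1.67 MPa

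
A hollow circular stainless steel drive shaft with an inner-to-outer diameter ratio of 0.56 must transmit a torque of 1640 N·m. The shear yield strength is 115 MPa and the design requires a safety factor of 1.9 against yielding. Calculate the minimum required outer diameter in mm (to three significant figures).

d_o = 53.5 mm

τ_allow = 115/1.9 = 60.53 MPa.
For a hollow shaft τ = 16T/[πd_o³(1−k⁴)] with k = 0.56, so 1−k⁴ = 0.9017.
d_o³ = 16T/[π τ_allow (1−k⁴)] = 16×1640000/(π×60.53×0.9017) = 153000 mm³.
d_o = 53.49 mm.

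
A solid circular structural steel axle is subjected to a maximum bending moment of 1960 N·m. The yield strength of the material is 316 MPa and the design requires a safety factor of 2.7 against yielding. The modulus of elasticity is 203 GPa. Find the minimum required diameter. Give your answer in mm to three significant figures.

σ_allow = 316/2.7 = 117.0 MPa.
For a solid circular section σ = 32M/(πd³), so d³ = 32M/(π σ_allow) = 32×1960000/(π×117.0) = 170600 mm³.
d = 55.46 mm.

d = 55.5 mm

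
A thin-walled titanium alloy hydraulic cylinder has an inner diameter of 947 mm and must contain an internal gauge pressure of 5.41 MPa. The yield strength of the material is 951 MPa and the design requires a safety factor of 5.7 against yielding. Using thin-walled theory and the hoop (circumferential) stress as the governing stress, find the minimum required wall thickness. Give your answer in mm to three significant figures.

t = 15.4 mm

σ_allow = 951/5.7 = 166.8 MPa.
Hoop stress σ_h = pD/(2t), so t = pD/(2σ_allow) = 5.41×947/(2×166.8) = 15.35 mm.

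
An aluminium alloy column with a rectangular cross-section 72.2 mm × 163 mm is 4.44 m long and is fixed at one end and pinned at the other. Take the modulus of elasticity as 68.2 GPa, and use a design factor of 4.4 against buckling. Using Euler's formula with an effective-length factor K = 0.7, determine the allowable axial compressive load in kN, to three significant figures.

Buckling occurs about the weak axis: I_min = h·b³/12 = 163×72.2³/12 = 5.112×10^6 mm⁴ (b = 72.2 mm is the smaller dimension).
Effective length L_e = KL = 0.7×4.44 m = 3108 mm.
Euler critical load P_cr = π²EI/L_e² = π²×68200×5.112×10^6/3108² = 356200 N.
P_allow = P_cr/n = 356200/4.4 = 80960 N.

P_allow = 81.0 kN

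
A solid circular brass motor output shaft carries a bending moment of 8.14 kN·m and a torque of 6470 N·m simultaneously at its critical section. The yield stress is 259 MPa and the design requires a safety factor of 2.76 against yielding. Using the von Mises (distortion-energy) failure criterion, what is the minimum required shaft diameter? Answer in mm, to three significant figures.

σ_allow = σ_y/n = 259/2.76 = 93.84 MPa.
For a solid shaft σ_b = 32M/(πd³) and τ = 16T/(πd³), so the von Mises stress is σ' = (16/πd³)·√(4M²+3T²).
√(4M²+3T²) = √(4×(8.140×10^6)² + 3×(6.470×10^6)²) = 1.976×10^7 N·mm.
d³ = 16×1.976×10^7/(π×93.84) = 1.073×10^6 mm³.
d = 102.4 mm.

d = 102 mm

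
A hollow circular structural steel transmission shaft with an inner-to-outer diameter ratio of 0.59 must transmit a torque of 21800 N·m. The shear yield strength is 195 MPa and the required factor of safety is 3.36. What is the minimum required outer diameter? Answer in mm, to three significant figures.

τ_allow = 195/3.36 = 58.04 MPa.
For a hollow shaft τ = 16T/[πd_o³(1−k⁴)] with k = 0.59, so 1−k⁴ = 0.8788.
d_o³ = 16T/[π τ_allow (1−k⁴)] = 16×2.1800×10^7/(π×58.04×0.8788) = 2.177×10^6 mm³.
d_o = 129.6 mm.

d_o = 130 mm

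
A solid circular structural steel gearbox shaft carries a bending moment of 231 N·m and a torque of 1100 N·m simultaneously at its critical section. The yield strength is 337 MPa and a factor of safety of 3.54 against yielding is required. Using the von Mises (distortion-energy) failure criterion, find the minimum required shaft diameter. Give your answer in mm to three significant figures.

d = 47.2 mm

σ_allow = σ_y/n = 337/3.54 = 95.20 MPa.
For a solid shaft σ_b = 32M/(πd³) and τ = 16T/(πd³), so the von Mises stress is σ' = (16/πd³)·√(4M²+3T²).
√(4M²+3T²) = √(4×(231000)² + 3×(1.100×10^6)²) = 1.960×10^6 N·mm.
d³ = 16×1.960×10^6/(π×95.20) = 104900 mm³.
d = 47.16 mm.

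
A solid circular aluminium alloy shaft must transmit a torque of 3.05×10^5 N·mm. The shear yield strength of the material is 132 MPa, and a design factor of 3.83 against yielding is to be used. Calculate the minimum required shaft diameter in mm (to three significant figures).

d = 35.6 mm

Allowable shear stress τ_allow = 132/3.83 = 34.46 MPa.
For a solid shaft τ = 16T/(πd³), so d³ = 16T/(π τ_allow) = 16×305000/(π×34.46) = 45070 mm³.
d = (45070)^(1/3) = 35.59 mm.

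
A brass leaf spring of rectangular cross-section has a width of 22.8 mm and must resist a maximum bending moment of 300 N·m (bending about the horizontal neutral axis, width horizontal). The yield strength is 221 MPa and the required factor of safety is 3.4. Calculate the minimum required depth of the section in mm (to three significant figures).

σ_allow = 221/3.4 = 65.00 MPa.
For a rectangular section σ = 6M/(bh²), so h² = 6M/(b σ_allow) = 6×300000/(22.8×65.00) = 1215 mm².
h = 34.85 mm.

h = 34.9 mm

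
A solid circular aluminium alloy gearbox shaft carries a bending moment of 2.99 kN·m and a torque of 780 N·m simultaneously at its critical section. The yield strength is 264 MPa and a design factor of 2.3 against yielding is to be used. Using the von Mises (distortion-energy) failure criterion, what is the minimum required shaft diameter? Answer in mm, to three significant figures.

d = 64.8 mm

σ_allow = σ_y/n = 264/2.3 = 114.8 MPa.
For a solid shaft σ_b = 32M/(πd³) and τ = 16T/(πd³), so the von Mises stress is σ' = (16/πd³)·√(4M²+3T²).
√(4M²+3T²) = √(4×(2.990×10^6)² + 3×(780000)²) = 6.131×10^6 N·mm.
d³ = 16×6.131×10^6/(π×114.8) = 272000 mm³.
d = 64.79 mm.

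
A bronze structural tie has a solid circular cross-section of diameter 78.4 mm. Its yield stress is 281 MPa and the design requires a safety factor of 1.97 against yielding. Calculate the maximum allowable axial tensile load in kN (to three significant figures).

F_allow = 689 kN

σ_allow = 281/1.97 = 142.6 MPa.
A = πd²/4 = π×78.4²/4 = 4827 mm².
F_allow = σ_allow × A = 142.6×4827 = 688600 N.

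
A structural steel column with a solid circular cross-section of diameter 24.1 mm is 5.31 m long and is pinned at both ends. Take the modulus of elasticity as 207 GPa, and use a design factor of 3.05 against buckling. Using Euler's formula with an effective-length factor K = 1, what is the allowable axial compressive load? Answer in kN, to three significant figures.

I = πd⁴/64 = π×24.1⁴/64 = 16560 mm⁴.
Effective length L_e = KL = 1×5.31 m = 5310 mm.
Euler critical load P_cr = π²EI/L_e² = π²×207000×16560/5310² = 1200 N.
P_allow = P_cr/n = 1200/3.05 = 393.4 N.

P_allow = 0.393 kN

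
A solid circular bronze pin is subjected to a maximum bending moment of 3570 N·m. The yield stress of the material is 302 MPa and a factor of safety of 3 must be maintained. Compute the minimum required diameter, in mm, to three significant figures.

d = 71.2 mm

σ_allow = 302/3 = 100.7 MPa.
For a solid circular section σ = 32M/(πd³), so d³ = 32M/(π σ_allow) = 32×3570000/(π×100.7) = 361200 mm³.
d = 71.22 mm.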